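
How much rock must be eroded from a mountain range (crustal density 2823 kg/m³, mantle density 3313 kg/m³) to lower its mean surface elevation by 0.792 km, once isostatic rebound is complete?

Net drop Δ = e − u = e − e ρ_c/ρ_m = e (ρ_m − ρ_c)/ρ_m.
e = Δ ρ_m/(ρ_m − ρ_c) = 0.792 km × 3313/490 = 5.35 km.

5.35 km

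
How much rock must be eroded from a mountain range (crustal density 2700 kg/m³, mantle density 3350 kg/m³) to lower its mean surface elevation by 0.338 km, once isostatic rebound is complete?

Net drop Δ = e − u = e − e ρ_c/ρ_m = e (ρ_m − ρ_c)/ρ_m.
e = Δ ρ_m/(ρ_m − ρ_c) = 0.338 km × 3350/650 = 1.74 km.

1.74 km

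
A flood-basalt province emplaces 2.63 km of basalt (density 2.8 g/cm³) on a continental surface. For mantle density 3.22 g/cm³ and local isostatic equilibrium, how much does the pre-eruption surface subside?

Subaerial loading: s = t ρ_load / ρ_m.
s = 2.63 km × 2.8/3.22 = 2.29 km.

2.29 km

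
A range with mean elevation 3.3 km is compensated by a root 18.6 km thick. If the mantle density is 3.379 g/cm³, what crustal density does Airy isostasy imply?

2.87 g/cm³

ρ_c h = (ρ_m − ρ_c) r → ρ_c (h + r) = ρ_m r → ρ_c = ρ_m r / (h + r).
ρ_c = 3.379 × 18.6 km / (3.3 km + 18.6 km) = 2.87 g/cm³.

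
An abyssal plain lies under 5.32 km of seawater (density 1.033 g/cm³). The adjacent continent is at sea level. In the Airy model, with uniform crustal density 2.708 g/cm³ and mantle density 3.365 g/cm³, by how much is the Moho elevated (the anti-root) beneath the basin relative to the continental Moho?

13.6 km

Equating mass per unit area of the two columns: replacing crust with seawater at the top is compensated by replacing crust with mantle at the base: d (ρ_c − ρ_w) = a (ρ_m − ρ_c).
a = d (ρ_c − ρ_w)/(ρ_m − ρ_c) = 5.32 km × 1.675/0.657 = 13.6 km.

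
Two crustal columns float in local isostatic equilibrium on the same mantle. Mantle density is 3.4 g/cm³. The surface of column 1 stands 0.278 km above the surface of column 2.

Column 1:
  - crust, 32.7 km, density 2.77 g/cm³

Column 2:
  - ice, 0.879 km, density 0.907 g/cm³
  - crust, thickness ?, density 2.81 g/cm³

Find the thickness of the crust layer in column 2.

Take the compensation level at the base of the deeper column (depth z_c below the surface of column 1) and equate Σ ρ_i t_i down to z_c; mantle fills any gap and the z_c terms cancel.
Column 1: 32.7×2.77 + (z_c − 32.7)×3.4
Column 2: 0.278×0 + 0.879×0.907 + x×2.81 + (z_c − 0.278 − 0.879 − x)×3.4
The z_c×3.4 term appears on both sides and cancels. Collect the known terms of each column as K = Σ(ρt)_known − 3.4 × (depth of known layers): K_1 = 90.579 − 3.4×32.7 = −20.601; K_2 = 0.797253 − 3.4×(0.278 + 0.879) = −3.136547.
Balance: K_1 = K_2 − x×(3.4 − 2.81), so x = (K_2 − K_1)/(3.4 − 2.81) = 17.4645/0.59 = 29.6 km.

29.6 km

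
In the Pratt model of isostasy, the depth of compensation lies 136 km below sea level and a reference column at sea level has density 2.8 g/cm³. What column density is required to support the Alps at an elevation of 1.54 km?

Pratt balance: ρ_ref D = ρ (D + h).
ρ = ρ_ref D/(D + h) = 2.8 × 136 km/(136 km + 1.54 km) = 2.77 g/cm³.

2.77 g/cm³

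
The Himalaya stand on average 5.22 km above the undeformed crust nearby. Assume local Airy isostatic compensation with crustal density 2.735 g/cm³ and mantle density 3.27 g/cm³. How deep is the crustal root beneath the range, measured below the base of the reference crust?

Isostatic balance requires: the weight of the topography is balanced by the buoyancy of the root, ρ_c h = (ρ_m − ρ_c) r.
r = h · ρ_c / (ρ_m − ρ_c) = 5.22 km × 2.735 / (3.27 − 2.735) = 26.7 km.

26.7 km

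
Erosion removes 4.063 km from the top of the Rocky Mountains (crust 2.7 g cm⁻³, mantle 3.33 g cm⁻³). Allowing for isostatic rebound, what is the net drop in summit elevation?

0.769 km

Rebound u = e ρ_c/ρ_m = 4.063 km × 2.7/3.33 = 3.294 km.
Net surface drop = e − u = 4.063 km − 3.294 km = e (ρ_m − ρ_c)/ρ_m = 0.769 km.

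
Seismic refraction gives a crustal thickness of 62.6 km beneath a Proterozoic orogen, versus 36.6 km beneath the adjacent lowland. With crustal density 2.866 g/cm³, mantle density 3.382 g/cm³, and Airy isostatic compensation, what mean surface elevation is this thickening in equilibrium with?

Excess crust Δ = 62.6 km − 36.6 km = 26 km, split between elevation h and root r with h + r = Δ.
Airy balance ρ_c h = (ρ_m − ρ_c) r gives r = h ρ_c/(ρ_m − ρ_c), so h (1 + ρ_c/(ρ_m − ρ_c)) = Δ, i.e. h = Δ (ρ_m − ρ_c)/ρ_m.
h = 26 km × 0.516/3.382 = 3.97 km.

3.97 km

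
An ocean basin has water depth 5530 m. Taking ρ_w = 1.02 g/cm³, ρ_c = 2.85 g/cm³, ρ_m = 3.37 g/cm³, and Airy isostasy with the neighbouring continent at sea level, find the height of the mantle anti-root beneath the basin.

19500 m

In Airy isostatic equilibrium: replacing crust with seawater at the top is compensated by replacing crust with mantle at the base: d (ρ_c − ρ_w) = a (ρ_m − ρ_c).
a = d (ρ_c − ρ_w)/(ρ_m − ρ_c) = 5530 m × 1.83/0.52 = 19500 m.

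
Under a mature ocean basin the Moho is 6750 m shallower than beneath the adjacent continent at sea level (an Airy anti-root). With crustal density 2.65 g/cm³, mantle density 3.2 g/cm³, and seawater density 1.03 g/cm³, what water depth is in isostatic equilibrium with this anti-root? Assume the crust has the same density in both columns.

Replacing a thickness d of crust by seawater at the top must be balanced by replacing crust with mantle at the base: d (ρ_c − ρ_w) = a (ρ_m − ρ_c).
d = a (ρ_m − ρ_c)/(ρ_c − ρ_w) = 6750 m × 0.55/1.62 = 2290 m.

2290 m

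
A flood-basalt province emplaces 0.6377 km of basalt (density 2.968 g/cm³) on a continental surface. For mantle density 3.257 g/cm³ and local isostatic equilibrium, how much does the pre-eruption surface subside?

Subaerial loading: s = t ρ_load / ρ_m.
s = 0.6377 km × 2.968/3.257 = 0.581 km.

0.581 km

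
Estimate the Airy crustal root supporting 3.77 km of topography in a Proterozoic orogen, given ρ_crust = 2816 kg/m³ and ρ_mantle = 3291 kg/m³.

In Airy isostatic equilibrium: the weight of the topography is balanced by the buoyancy of the root, ρ_c h = (ρ_m − ρ_c) r.
r = h · ρ_c / (ρ_m − ρ_c) = 3.77 km × 2816 / (3291 − 2816) = 22.4 km.

22.4 km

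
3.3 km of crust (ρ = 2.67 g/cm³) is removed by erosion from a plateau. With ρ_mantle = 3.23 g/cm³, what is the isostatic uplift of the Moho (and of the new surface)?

Unloading: uplift u = e ρ_c/ρ_m = 3.3 km × 2.67/3.23 = 2.73 km.

2.73 km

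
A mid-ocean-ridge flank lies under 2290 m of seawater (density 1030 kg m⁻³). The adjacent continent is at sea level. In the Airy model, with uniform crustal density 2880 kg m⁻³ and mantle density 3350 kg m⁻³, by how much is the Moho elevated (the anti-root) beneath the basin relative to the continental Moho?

By Archimedes' principle applied to the lithosphere: replacing crust with seawater at the top is compensated by replacing crust with mantle at the base: d (ρ_c − ρ_w) = a (ρ_m − ρ_c).
a = d (ρ_c − ρ_w)/(ρ_m − ρ_c) = 2290 m × 1850/470 = 9010 m.

9010 m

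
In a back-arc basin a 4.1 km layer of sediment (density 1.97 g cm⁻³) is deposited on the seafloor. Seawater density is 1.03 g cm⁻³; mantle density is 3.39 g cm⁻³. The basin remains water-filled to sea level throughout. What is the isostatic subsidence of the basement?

1.63 km

Submarine loading: the sediment displaces seawater, and the subsidence is in turn flooded, so s (ρ_m − ρ_w) = t (ρ_sed − ρ_w).
s = 4.1 km × (1.97 − 1.03) / (3.39 − 1.03) = 1.63 km.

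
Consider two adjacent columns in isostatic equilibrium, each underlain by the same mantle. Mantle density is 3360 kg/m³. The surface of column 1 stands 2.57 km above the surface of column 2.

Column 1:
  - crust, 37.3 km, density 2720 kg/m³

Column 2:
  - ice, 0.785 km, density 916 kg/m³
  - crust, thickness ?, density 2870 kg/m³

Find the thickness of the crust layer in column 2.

27.2 km

Take the compensation level at the base of the deeper column (depth z_c below the surface of column 1) and equate Σ ρ_i t_i down to z_c; mantle fills any gap and the z_c terms cancel.
Column 1: 37.3×2720 + (z_c − 37.3)×3360
Column 2: 2.57×0 + 0.785×916 + x×2870 + (z_c − 2.57 − 0.785 − x)×3360
The z_c×3360 term appears on both sides and cancels. Collect the known terms of each column as K = Σ(ρt)_known − 3360 × (depth of known layers): K_1 = 101456 − 3360×37.3 = −23872; K_2 = 719.06 − 3360×(2.57 + 0.785) = −10553.74.
Balance: K_1 = K_2 − x×(3360 − 2870), so x = (K_2 − K_1)/(3360 − 2870) = 13318.3/490 = 27.2 km.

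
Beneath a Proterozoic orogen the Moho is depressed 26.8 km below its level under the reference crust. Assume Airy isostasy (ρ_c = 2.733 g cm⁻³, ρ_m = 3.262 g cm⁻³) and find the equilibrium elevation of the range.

Equating mass per unit area of the two columns: ρ_c h = (ρ_m − ρ_c) r.
h = r (ρ_m − ρ_c) / ρ_c = 26.8 km × (3.262 − 2.733) / 2.733 = 5.19 km.

5.19 km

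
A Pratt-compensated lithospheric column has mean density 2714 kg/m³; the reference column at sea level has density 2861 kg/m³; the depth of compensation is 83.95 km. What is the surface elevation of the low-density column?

4.55 km

ρ_ref D = ρ (D + h) → h = D (ρ_ref − ρ)/ρ.
h = 83.95 km × (2861 − 2714)/2714 = 4.55 km.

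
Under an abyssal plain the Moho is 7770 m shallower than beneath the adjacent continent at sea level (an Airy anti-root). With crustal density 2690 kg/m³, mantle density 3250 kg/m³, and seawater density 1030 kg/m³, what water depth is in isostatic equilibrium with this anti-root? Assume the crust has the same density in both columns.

Replacing a thickness d of crust by seawater at the top must be balanced by replacing crust with mantle at the base: d (ρ_c − ρ_w) = a (ρ_m − ρ_c).
d = a (ρ_m − ρ_c)/(ρ_c − ρ_w) = 7770 m × 560/1660 = 2620 m.

2620 m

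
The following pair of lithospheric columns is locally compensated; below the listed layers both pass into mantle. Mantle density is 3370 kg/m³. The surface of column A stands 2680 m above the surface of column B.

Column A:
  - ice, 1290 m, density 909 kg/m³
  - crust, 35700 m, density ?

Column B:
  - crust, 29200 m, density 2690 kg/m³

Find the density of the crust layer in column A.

2650 kg/m³

Take the compensation level at the base of the deeper column (depth z_c below the surface of column A) and equate Σ ρ_i t_i down to z_c; mantle fills any gap and the z_c terms cancel.
Column A: 1290×909 + 35700×ρ + (z_c − 36990)×3370
Column B: 2680×0 + 29200×2690 + (z_c − 2680 − 29200)×3370
The z_c×3370 term appears on both sides and cancels. Collect the known terms of each column as K = Σ(ρt)_known − 3370 × (depth of known layers): K_A = 1172610 − 3370×36990 = −123483690; K_B = 78548000 − 3370×(2680 + 29200) = −28887600.
Balance: K_A + 35700×ρ = K_B, so ρ = (K_B − K_A)/35700 = 94596100/35700 = 2650 kg/m³.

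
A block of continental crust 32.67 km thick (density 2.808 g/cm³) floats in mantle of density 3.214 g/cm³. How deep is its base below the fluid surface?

28.5 km

Draft d = t ρ_obj/ρ_fluid = 32.67 km × 2.808/3.214 = 28.5 km.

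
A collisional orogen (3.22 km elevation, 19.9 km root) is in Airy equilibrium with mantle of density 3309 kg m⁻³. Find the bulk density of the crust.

2850 kg m⁻³

ρ_c h = (ρ_m − ρ_c) r → ρ_c (h + r) = ρ_m r → ρ_c = ρ_m r / (h + r).
ρ_c = 3309 × 19.9 km / (3.22 km + 19.9 km) = 2850 kg m⁻³.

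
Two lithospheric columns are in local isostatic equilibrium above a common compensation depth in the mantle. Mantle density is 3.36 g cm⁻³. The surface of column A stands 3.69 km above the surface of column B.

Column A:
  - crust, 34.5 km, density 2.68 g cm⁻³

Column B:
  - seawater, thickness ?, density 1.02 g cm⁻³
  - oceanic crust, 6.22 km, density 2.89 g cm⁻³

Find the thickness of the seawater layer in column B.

Take the compensation level at the base of the deeper column (depth z_c below the surface of column A) and equate Σ ρ_i t_i down to z_c; mantle fills any gap and the z_c terms cancel.
Column A: 34.5×2.68 + (z_c − 34.5)×3.36
Column B: 3.69×0 + x×1.02 + 6.22×2.89 + (z_c − 3.69 − 6.22 − x)×3.36
The z_c×3.36 term appears on both sides and cancels. Collect the known terms of each column as K = Σ(ρt)_known − 3.36 × (depth of known layers): K_A = 92.46 − 3.36×34.5 = −23.46; K_B = 17.9758 − 3.36×(3.69 + 6.22) = −15.3218.
Balance: K_A = K_B − x×(3.36 − 1.02), so x = (K_B − K_A)/(3.36 − 1.02) = 8.1382/2.34 = 3.48 km.

3.48 km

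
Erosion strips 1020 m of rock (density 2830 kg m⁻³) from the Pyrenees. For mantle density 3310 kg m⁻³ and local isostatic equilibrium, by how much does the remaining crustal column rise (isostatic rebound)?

872 m

Unloading: uplift u = e ρ_c/ρ_m = 1020 m × 2830/3310 = 872 m.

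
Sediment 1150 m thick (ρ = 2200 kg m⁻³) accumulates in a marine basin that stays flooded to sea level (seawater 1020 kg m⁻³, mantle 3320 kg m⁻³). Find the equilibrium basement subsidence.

590 m

Submarine loading: the sediment displaces seawater, and the subsidence is in turn flooded, so s (ρ_m − ρ_w) = t (ρ_sed − ρ_w).
s = 1150 m × (2200 − 1020) / (3320 − 1020) = 590 m.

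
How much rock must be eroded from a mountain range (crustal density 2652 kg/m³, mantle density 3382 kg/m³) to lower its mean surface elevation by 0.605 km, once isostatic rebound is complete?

2.8 km

Net drop Δ = e − u = e − e ρ_c/ρ_m = e (ρ_m − ρ_c)/ρ_m.
e = Δ ρ_m/(ρ_m − ρ_c) = 0.605 km × 3382/730 = 2.8 km.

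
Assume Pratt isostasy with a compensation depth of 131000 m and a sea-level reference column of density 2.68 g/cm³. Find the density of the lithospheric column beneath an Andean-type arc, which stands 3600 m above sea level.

2.61 g/cm³

Pratt balance: ρ_ref D = ρ (D + h).
ρ = ρ_ref D/(D + h) = 2.68 × 131000 m/(131000 m + 3600 m) = 2.61 g/cm³.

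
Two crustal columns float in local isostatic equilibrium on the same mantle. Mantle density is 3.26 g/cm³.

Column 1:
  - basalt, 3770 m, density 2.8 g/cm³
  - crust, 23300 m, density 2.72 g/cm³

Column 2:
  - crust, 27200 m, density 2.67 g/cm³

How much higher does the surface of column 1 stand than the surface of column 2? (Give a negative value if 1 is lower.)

−531 m

For any compensation level in the mantle, the mantle terms cancel and isostasy reduces to e = (Σt_1 − Σt_2) − (Σ(ρt)_1 − Σ(ρt)_2) / ρ_m.
Σt_1 = 27070 m; Σt_2 = 27200 m; Σ(ρt)_1 = 73932; Σ(ρt)_2 = 72624 (in m·g/cm³).
e = (27070 − 27200) − (73932 − 72624) / 3.26 = −531 m.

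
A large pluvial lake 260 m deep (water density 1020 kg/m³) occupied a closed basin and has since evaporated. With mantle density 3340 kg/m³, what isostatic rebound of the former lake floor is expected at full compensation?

79.4 m

u = d ρ_w/ρ_m = 260 m × 1020/3340 = 79.4 m.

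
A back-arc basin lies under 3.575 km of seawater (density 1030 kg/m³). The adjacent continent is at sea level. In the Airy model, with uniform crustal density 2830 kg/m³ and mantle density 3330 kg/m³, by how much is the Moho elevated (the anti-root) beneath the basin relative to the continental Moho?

12.9 km

Equating mass per unit area of the two columns: replacing crust with seawater at the top is compensated by replacing crust with mantle at the base: d (ρ_c − ρ_w) = a (ρ_m − ρ_c).
a = d (ρ_c − ρ_w)/(ρ_m − ρ_c) = 3.575 km × 1800/500 = 12.9 km.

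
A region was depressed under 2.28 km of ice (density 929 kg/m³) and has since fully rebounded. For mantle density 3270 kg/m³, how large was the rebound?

Removing the load lets mantle flow back in; uplift u satisfies ρ_ice t = ρ_m u.
u = t ρ_ice/ρ_m = 2.28 km × 929/3270 = 0.648 km.

0.648 km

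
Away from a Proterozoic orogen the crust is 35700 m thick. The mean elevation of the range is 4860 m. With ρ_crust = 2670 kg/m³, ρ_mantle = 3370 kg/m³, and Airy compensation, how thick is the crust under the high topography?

Root depth r = h ρ_c / (ρ_m − ρ_c) = 4860 m × 2670 / 700 = 18540 m.
Total thickness = T + h + r = 35700 m + 4860 m + 18540 m = 59100 m.

59100 m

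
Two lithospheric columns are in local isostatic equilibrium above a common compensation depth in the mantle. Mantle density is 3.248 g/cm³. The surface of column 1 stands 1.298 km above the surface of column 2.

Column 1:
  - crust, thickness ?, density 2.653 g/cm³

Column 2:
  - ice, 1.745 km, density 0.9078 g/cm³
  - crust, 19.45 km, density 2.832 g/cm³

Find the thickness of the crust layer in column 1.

Take the compensation level at the base of the deeper column (depth z_c below the surface of column 1) and equate Σ ρ_i t_i down to z_c; mantle fills any gap and the z_c terms cancel.
Column 1: x×2.653 + (z_c − 0 − x)×3.248
Column 2: 1.298×0 + 1.745×0.9078 + 19.45×2.832 + (z_c − 1.298 − 21.195)×3.248
The z_c×3.248 term appears on both sides and cancels. Collect the known terms of each column as K = Σ(ρt)_known − 3.248 × (depth of known layers): K_1 = 0 − 3.248×0 = 0; K_2 = 56.666511 − 3.248×(1.298 + 21.195) = −16.390753.
Balance: K_1 − x×(3.248 − 2.653) = K_2, so x = (K_1 − K_2)/(3.248 − 2.653) = 16.3908/0.595 = 27.5 km.

27.5 km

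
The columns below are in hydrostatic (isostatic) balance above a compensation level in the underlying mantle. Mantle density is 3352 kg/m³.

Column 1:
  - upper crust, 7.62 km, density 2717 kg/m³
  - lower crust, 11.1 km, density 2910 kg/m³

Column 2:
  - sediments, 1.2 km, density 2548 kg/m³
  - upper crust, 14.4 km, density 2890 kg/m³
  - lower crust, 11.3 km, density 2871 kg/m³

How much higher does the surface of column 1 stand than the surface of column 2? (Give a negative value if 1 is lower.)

For any compensation level in the mantle, the mantle terms cancel and isostasy reduces to e = (Σt_1 − Σt_2) − (Σ(ρt)_1 − Σ(ρt)_2) / ρ_m.
Σt_1 = 18.72 km; Σt_2 = 26.9 km; Σ(ρt)_1 = 53004.54; Σ(ρt)_2 = 77115.9 (in km·kg/m³).
e = (18.72 − 26.9) − (53004.54 − 77115.9) / 3352 = −0.987 km.

−0.987 km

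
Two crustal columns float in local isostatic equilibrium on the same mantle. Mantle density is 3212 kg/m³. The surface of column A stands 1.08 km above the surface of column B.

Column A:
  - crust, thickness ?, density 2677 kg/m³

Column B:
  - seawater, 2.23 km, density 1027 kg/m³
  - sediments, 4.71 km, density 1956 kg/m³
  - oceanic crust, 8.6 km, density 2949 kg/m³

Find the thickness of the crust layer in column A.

30.9 km

Take the compensation level at the base of the deeper column (depth z_c below the surface of column A) and equate Σ ρ_i t_i down to z_c; mantle fills any gap and the z_c terms cancel.
Column A: x×2677 + (z_c − 0 − x)×3212
Column B: 1.08×0 + 2.23×1027 + 4.71×1956 + 8.6×2949 + (z_c − 1.08 − 15.54)×3212
The z_c×3212 term appears on both sides and cancels. Collect the known terms of each column as K = Σ(ρt)_known − 3212 × (depth of known layers): K_A = 0 − 3212×0 = 0; K_B = 36864.37 − 3212×(1.08 + 15.54) = −16519.07.
Balance: K_A − x×(3212 − 2677) = K_B, so x = (K_A − K_B)/(3212 − 2677) = 16519.1/535 = 30.9 km.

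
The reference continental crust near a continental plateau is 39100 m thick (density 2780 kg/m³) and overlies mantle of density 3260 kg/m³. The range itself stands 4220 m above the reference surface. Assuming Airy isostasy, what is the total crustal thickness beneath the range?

Root depth r = h ρ_c / (ρ_m − ρ_c) = 4220 m × 2780 / 480 = 24440 m.
Total thickness = T + h + r = 39100 m + 4220 m + 24440 m = 67800 m.

67800 m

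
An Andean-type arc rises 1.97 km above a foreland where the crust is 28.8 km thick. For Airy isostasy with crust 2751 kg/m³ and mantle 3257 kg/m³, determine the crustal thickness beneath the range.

41.5 km

Root depth r = h ρ_c / (ρ_m − ρ_c) = 1.97 km × 2751 / 506 = 10.71 km.
Total thickness = T + h + r = 28.8 km + 1.97 km + 10.71 km = 41.5 km.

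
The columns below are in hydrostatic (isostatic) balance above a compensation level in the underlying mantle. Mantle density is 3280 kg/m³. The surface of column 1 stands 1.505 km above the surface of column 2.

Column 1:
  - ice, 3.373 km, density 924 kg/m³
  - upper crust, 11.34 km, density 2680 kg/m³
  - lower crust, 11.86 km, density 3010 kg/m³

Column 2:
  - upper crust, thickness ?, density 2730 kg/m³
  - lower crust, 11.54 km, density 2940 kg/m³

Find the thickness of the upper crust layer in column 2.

16.5 km

Take the compensation level at the base of the deeper column (depth z_c below the surface of column 1) and equate Σ ρ_i t_i down to z_c; mantle fills any gap and the z_c terms cancel.
Column 1: 3.373×924 + 11.34×2680 + 11.86×3010 + (z_c − 26.573)×3280
Column 2: 1.505×0 + x×2730 + 11.54×2940 + (z_c − 1.505 − 11.54 − x)×3280
The z_c×3280 term appears on both sides and cancels. Collect the known terms of each column as K = Σ(ρt)_known − 3280 × (depth of known layers): K_1 = 69206.452 − 3280×26.573 = −17952.988; K_2 = 33927.6 − 3280×(1.505 + 11.54) = −8860.
Balance: K_1 = K_2 − x×(3280 − 2730), so x = (K_2 − K_1)/(3280 − 2730) = 9092.99/550 = 16.5 km.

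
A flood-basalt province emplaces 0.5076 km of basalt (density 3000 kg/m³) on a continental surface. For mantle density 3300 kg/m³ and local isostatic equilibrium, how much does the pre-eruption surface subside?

0.461 km

Subaerial loading: s = t ρ_load / ρ_m.
s = 0.5076 km × 3000/3300 = 0.461 km.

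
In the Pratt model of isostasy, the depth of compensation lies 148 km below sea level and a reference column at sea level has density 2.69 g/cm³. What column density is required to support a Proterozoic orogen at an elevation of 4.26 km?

2.61 g/cm³

Pratt balance: ρ_ref D = ρ (D + h).
ρ = ρ_ref D/(D + h) = 2.69 × 148 km/(148 km + 4.26 km) = 2.61 g/cm³.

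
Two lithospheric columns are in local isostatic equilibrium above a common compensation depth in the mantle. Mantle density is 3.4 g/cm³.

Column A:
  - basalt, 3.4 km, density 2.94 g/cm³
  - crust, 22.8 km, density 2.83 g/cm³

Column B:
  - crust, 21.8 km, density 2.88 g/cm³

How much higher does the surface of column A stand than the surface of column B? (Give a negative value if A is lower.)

0.948 km

For any compensation level in the mantle, the mantle terms cancel and isostasy reduces to e = (Σt_A − Σt_B) − (Σ(ρt)_A − Σ(ρt)_B) / ρ_m.
Σt_A = 26.2 km; Σt_B = 21.8 km; Σ(ρt)_A = 74.52; Σ(ρt)_B = 62.784 (in km·g/cm³).
e = (26.2 − 21.8) − (74.52 − 62.784) / 3.4 = 0.948 km.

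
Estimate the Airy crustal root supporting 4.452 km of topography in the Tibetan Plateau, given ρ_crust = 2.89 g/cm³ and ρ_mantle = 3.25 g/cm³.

35.7 km

Balancing pressure at the compensation depth: the weight of the topography is balanced by the buoyancy of the root, ρ_c h = (ρ_m − ρ_c) r.
r = h · ρ_c / (ρ_m − ρ_c) = 4.452 km × 2.89 / (3.25 − 2.89) = 35.7 km.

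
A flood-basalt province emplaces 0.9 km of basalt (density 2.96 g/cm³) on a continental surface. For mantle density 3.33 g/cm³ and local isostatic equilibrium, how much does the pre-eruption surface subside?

Subaerial loading: s = t ρ_load / ρ_m.
s = 0.9 km × 2.96/3.33 = 0.8 km.

0.8 km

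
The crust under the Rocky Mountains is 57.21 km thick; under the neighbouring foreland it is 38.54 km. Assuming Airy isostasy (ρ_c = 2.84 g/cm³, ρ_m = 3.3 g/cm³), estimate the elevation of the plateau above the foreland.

2.6 km

Excess crust Δ = 57.21 km − 38.54 km = 18.67 km, split between elevation h and root r with h + r = Δ.
Airy balance ρ_c h = (ρ_m − ρ_c) r gives r = h ρ_c/(ρ_m − ρ_c), so h (1 + ρ_c/(ρ_m − ρ_c)) = Δ, i.e. h = Δ (ρ_m − ρ_c)/ρ_m.
h = 18.67 km × 0.46/3.3 = 2.6 km.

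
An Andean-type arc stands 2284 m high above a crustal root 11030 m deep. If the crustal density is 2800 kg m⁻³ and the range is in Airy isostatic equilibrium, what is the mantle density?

3380 kg m⁻³

Airy balance: ρ_c h = (ρ_m − ρ_c) r → ρ_m = ρ_c (1 + h/r).
ρ_m = 2800 × (1 + 2284 m/11030 m) = 3380 kg m⁻³.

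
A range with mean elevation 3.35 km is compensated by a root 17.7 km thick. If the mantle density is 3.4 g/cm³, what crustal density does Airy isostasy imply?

ρ_c h = (ρ_m − ρ_c) r → ρ_c (h + r) = ρ_m r → ρ_c = ρ_m r / (h + r).
ρ_c = 3.4 × 17.7 km / (3.35 km + 17.7 km) = 2.86 g/cm³.

2.86 g/cm³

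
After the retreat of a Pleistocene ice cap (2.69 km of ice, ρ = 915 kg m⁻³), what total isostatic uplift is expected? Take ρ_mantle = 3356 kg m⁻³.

Removing the load lets mantle flow back in; uplift u satisfies ρ_ice t = ρ_m u.
u = t ρ_ice/ρ_m = 2.69 km × 915/3356 = 0.733 km.

0.733 km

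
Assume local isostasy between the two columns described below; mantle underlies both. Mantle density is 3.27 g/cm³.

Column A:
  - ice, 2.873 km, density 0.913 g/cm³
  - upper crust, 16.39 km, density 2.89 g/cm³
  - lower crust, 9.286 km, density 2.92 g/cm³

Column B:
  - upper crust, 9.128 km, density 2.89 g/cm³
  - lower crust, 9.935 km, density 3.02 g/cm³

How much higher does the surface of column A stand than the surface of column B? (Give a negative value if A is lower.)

3.15 km

For any compensation level in the mantle, the mantle terms cancel and isostasy reduces to e = (Σt_A − Σt_B) − (Σ(ρt)_A − Σ(ρt)_B) / ρ_m.
Σt_A = 28.549 km; Σt_B = 19.063 km; Σ(ρt)_A = 77.105269; Σ(ρt)_B = 56.38362 (in km·g/cm³).
e = (28.549 − 19.063) − (77.105269 − 56.38362) / 3.27 = 3.15 km.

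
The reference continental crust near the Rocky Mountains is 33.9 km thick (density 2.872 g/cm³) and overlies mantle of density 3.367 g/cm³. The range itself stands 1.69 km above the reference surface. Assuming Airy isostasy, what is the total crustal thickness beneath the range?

45.4 km

Root depth r = h ρ_c / (ρ_m − ρ_c) = 1.69 km × 2.872 / 0.495 = 9.805 km.
Total thickness = T + h + r = 33.9 km + 1.69 km + 9.805 km = 45.4 km.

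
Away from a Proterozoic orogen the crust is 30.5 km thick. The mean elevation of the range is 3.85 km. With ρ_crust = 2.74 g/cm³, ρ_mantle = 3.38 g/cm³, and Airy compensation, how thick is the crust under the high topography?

50.8 km

Root depth r = h ρ_c / (ρ_m − ρ_c) = 3.85 km × 2.74 / 0.64 = 16.48 km.
Total thickness = T + h + r = 30.5 km + 3.85 km + 16.48 km = 50.8 km.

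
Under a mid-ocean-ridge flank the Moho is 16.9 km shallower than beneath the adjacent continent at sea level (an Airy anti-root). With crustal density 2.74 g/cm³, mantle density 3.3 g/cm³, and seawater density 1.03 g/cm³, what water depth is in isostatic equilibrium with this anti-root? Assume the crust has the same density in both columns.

Replacing a thickness d of crust by seawater at the top must be balanced by replacing crust with mantle at the base: d (ρ_c − ρ_w) = a (ρ_m − ρ_c).
d = a (ρ_m − ρ_c)/(ρ_c − ρ_w) = 16.9 km × 0.56/1.71 = 5.53 km.

5.53 km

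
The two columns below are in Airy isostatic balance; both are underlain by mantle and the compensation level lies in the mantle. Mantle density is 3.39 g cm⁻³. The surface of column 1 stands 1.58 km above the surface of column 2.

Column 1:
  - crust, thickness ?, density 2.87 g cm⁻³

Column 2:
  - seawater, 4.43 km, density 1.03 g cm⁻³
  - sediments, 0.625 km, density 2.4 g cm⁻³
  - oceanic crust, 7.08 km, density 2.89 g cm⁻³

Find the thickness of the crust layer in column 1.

38.4 km

Take the compensation level at the base of the deeper column (depth z_c below the surface of column 1) and equate Σ ρ_i t_i down to z_c; mantle fills any gap and the z_c terms cancel.
Column 1: x×2.87 + (z_c − 0 − x)×3.39
Column 2: 1.58×0 + 4.43×1.03 + 0.625×2.4 + 7.08×2.89 + (z_c − 1.58 − 12.135)×3.39
The z_c×3.39 term appears on both sides and cancels. Collect the known terms of each column as K = Σ(ρt)_known − 3.39 × (depth of known layers): K_1 = 0 − 3.39×0 = 0; K_2 = 26.5241 − 3.39×(1.58 + 12.135) = −19.96975.
Balance: K_1 − x×(3.39 − 2.87) = K_2, so x = (K_1 − K_2)/(3.39 − 2.87) = 19.9697/0.52 = 38.4 km.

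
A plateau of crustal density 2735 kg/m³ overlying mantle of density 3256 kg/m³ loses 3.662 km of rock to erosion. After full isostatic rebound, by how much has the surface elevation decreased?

Rebound u = e ρ_c/ρ_m = 3.662 km × 2735/3256 = 3.076 km.
Net surface drop = e − u = 3.662 km − 3.076 km = e (ρ_m − ρ_c)/ρ_m = 0.586 km.

0.586 km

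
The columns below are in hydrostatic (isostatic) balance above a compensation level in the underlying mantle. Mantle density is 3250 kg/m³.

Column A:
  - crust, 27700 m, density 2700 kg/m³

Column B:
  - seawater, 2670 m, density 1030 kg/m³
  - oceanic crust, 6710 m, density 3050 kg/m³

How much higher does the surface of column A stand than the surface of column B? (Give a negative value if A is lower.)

2450 m

For any compensation level in the mantle, the mantle terms cancel and isostasy reduces to e = (Σt_A − Σt_B) − (Σ(ρt)_A − Σ(ρt)_B) / ρ_m.
Σt_A = 27700 m; Σt_B = 9380 m; Σ(ρt)_A = 74790000; Σ(ρt)_B = 23215600 (in m·kg/m³).
e = (27700 − 9380) − (74790000 − 23215600) / 3250 = 2450 m.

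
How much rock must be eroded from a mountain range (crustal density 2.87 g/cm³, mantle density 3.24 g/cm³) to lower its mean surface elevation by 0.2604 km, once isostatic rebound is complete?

Net drop Δ = e − u = e − e ρ_c/ρ_m = e (ρ_m − ρ_c)/ρ_m.
e = Δ ρ_m/(ρ_m − ρ_c) = 0.2604 km × 3.24/0.37 = 2.28 km.

2.28 km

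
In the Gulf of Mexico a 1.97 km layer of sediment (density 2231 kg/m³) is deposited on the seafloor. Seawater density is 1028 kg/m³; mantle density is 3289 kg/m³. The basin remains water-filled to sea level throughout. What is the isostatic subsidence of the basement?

Submarine loading: the sediment displaces seawater, and the subsidence is in turn flooded, so s (ρ_m − ρ_w) = t (ρ_sed − ρ_w).
s = 1.97 km × (2231 − 1028) / (3289 − 1028) = 1.05 km.

1.05 km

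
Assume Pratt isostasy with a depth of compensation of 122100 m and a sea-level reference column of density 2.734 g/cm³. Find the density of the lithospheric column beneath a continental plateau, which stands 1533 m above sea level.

2.7 g/cm³

Pratt balance: ρ_ref D = ρ (D + h).
ρ = ρ_ref D/(D + h) = 2.734 × 122100 m/(122100 m + 1533 m) = 2.7 g/cm³.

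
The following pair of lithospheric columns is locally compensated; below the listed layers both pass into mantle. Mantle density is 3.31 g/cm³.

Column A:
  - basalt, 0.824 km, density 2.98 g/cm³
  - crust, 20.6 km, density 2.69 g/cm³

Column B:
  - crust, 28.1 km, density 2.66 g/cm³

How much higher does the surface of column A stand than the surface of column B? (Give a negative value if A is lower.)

−1.58 km

For any compensation level in the mantle, the mantle terms cancel and isostasy reduces to e = (Σt_A − Σt_B) − (Σ(ρt)_A − Σ(ρt)_B) / ρ_m.
Σt_A = 21.424 km; Σt_B = 28.1 km; Σ(ρt)_A = 57.86952; Σ(ρt)_B = 74.746 (in km·g/cm³).
e = (21.424 − 28.1) − (57.86952 − 74.746) / 3.31 = −1.58 km.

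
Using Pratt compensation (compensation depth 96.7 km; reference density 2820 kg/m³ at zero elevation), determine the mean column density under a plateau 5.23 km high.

Pratt balance: ρ_ref D = ρ (D + h).
ρ = ρ_ref D/(D + h) = 2820 × 96.7 km/(96.7 km + 5.23 km) = 2680 kg/m³.

2680 kg/m³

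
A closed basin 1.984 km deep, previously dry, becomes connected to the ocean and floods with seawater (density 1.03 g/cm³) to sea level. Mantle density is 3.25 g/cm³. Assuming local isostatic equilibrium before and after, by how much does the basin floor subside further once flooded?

0.921 km

After flooding the water column is d + s deep. Its weight must equal the weight of mantle displaced by the extra subsidence s: (d + s) ρ_w = s ρ_m.
s = d ρ_w / (ρ_m − ρ_w) = 1.984 km × 1.03/(3.25 − 1.03) = 0.921 km.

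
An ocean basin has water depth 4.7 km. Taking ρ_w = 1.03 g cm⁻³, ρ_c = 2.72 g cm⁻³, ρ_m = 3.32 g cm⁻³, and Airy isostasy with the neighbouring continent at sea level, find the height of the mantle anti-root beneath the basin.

13.2 km

By Archimedes' principle applied to the lithosphere: replacing crust with seawater at the top is compensated by replacing crust with mantle at the base: d (ρ_c − ρ_w) = a (ρ_m − ρ_c).
a = d (ρ_c − ρ_w)/(ρ_m − ρ_c) = 4.7 km × 1.69/0.6 = 13.2 km.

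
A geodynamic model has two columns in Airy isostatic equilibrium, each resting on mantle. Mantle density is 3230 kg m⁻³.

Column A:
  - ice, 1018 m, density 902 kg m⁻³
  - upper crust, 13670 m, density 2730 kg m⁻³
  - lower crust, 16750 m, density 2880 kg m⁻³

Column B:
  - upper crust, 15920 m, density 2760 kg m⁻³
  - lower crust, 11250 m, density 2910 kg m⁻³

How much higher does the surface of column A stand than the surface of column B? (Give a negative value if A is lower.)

For any compensation level in the mantle, the mantle terms cancel and isostasy reduces to e = (Σt_A − Σt_B) − (Σ(ρt)_A − Σ(ρt)_B) / ρ_m.
Σt_A = 31438 m; Σt_B = 27170 m; Σ(ρt)_A = 86477336; Σ(ρt)_B = 76676700 (in m·kg m⁻³).
e = (31438 − 27170) − (86477336 − 76676700) / 3230 = 1230 m.

1230 m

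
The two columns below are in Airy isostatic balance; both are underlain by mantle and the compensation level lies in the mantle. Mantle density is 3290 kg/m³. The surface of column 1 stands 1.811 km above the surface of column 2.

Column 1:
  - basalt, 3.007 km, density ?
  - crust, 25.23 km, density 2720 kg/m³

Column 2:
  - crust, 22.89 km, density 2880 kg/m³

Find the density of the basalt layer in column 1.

Take the compensation level at the base of the deeper column (depth z_c below the surface of column 1) and equate Σ ρ_i t_i down to z_c; mantle fills any gap and the z_c terms cancel.
Column 1: 3.007×ρ + 25.23×2720 + (z_c − 28.237)×3290
Column 2: 1.811×0 + 22.89×2880 + (z_c − 1.811 − 22.89)×3290
The z_c×3290 term appears on both sides and cancels. Collect the known terms of each column as K = Σ(ρt)_known − 3290 × (depth of known layers): K_1 = 68625.6 − 3290×28.237 = −24274.13; K_2 = 65923.2 − 3290×(1.811 + 22.89) = −15343.09.
Balance: K_1 + 3.007×ρ = K_2, so ρ = (K_2 − K_1)/3.007 = 8931.04/3.007 = 2970 kg/m³.

2970 kg/m³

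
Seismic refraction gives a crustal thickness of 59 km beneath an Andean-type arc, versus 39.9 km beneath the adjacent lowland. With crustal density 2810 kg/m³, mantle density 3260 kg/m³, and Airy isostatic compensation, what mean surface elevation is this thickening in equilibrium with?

2.64 km

Excess crust Δ = 59 km − 39.9 km = 19.1 km, split between elevation h and root r with h + r = Δ.
Airy balance ρ_c h = (ρ_m − ρ_c) r gives r = h ρ_c/(ρ_m − ρ_c), so h (1 + ρ_c/(ρ_m − ρ_c)) = Δ, i.e. h = Δ (ρ_m − ρ_c)/ρ_m.
h = 19.1 km × 450/3260 = 2.64 km.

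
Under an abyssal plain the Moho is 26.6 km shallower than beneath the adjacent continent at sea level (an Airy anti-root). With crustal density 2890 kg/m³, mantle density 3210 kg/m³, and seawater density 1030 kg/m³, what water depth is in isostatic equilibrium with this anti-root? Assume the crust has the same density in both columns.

Replacing a thickness d of crust by seawater at the top must be balanced by replacing crust with mantle at the base: d (ρ_c − ρ_w) = a (ρ_m − ρ_c).
d = a (ρ_m − ρ_c)/(ρ_c − ρ_w) = 26.6 km × 320/1860 = 4.58 km.

4.58 km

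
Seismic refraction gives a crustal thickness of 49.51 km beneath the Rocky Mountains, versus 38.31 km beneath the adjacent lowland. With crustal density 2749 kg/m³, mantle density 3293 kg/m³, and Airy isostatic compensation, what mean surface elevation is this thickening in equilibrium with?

Excess crust Δ = 49.51 km − 38.31 km = 11.2 km, split between elevation h and root r with h + r = Δ.
Airy balance ρ_c h = (ρ_m − ρ_c) r gives r = h ρ_c/(ρ_m − ρ_c), so h (1 + ρ_c/(ρ_m − ρ_c)) = Δ, i.e. h = Δ (ρ_m − ρ_c)/ρ_m.
h = 11.2 km × 544/3293 = 1.85 km.

1.85 km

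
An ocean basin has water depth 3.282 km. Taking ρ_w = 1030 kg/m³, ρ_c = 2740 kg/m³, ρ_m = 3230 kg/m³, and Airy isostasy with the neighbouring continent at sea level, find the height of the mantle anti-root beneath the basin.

Isostatic balance requires: replacing crust with seawater at the top is compensated by replacing crust with mantle at the base: d (ρ_c − ρ_w) = a (ρ_m − ρ_c).
a = d (ρ_c − ρ_w)/(ρ_m − ρ_c) = 3.282 km × 1710/490 = 11.5 km.

11.5 km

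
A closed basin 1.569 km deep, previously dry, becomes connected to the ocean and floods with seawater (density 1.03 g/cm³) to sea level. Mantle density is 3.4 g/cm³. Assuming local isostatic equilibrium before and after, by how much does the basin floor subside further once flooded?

After flooding the water column is d + s deep. Its weight must equal the weight of mantle displaced by the extra subsidence s: (d + s) ρ_w = s ρ_m.
s = d ρ_w / (ρ_m − ρ_w) = 1.569 km × 1.03/(3.4 − 1.03) = 0.682 km.

0.682 km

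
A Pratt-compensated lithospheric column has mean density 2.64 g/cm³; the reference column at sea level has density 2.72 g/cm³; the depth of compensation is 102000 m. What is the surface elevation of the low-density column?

3090 m

ρ_ref D = ρ (D + h) → h = D (ρ_ref − ρ)/ρ.
h = 102000 m × (2.72 − 2.64)/2.64 = 3090 m.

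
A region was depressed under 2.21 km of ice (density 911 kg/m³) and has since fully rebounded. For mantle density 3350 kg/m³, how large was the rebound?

0.601 km

Removing the load lets mantle flow back in; uplift u satisfies ρ_ice t = ρ_m u.
u = t ρ_ice/ρ_m = 2.21 km × 911/3350 = 0.601 km.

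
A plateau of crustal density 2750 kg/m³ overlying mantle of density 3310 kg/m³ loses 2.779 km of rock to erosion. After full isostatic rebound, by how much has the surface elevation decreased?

Rebound u = e ρ_c/ρ_m = 2.779 km × 2750/3310 = 2.309 km.
Net surface drop = e − u = 2.779 km − 2.309 km = e (ρ_m − ρ_c)/ρ_m = 0.47 km.

0.47 km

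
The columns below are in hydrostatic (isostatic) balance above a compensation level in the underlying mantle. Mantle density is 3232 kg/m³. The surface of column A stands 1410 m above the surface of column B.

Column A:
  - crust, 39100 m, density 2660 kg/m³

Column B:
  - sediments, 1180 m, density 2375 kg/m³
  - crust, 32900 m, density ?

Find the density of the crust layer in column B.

Take the compensation level at the base of the deeper column (depth z_c below the surface of column A) and equate Σ ρ_i t_i down to z_c; mantle fills any gap and the z_c terms cancel.
Column A: 39100×2660 + (z_c − 39100)×3232
Column B: 1410×0 + 1180×2375 + 32900×ρ + (z_c − 1410 − 34080)×3232
The z_c×3232 term appears on both sides and cancels. Collect the known terms of each column as K = Σ(ρt)_known − 3232 × (depth of known layers): K_A = 104006000 − 3232×39100 = −22365200; K_B = 2802500 − 3232×(1410 + 34080) = −111901180.
Balance: K_A = K_B + 32900×ρ, so ρ = (K_A − K_B)/32900 = 89536000/32900 = 2720 kg/m³.

2720 kg/m³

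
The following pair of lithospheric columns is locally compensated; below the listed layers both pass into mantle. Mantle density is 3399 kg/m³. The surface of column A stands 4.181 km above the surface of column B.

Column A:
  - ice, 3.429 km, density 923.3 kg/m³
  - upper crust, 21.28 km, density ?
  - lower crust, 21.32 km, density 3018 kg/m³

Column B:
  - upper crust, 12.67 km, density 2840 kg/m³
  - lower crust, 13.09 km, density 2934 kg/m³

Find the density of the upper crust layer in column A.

Take the compensation level at the base of the deeper column (depth z_c below the surface of column A) and equate Σ ρ_i t_i down to z_c; mantle fills any gap and the z_c terms cancel.
Column A: 3.429×923.3 + 21.28×ρ + 21.32×3018 + (z_c − 46.029)×3399
Column B: 4.181×0 + 12.67×2840 + 13.09×2934 + (z_c − 4.181 − 25.76)×3399
The z_c×3399 term appears on both sides and cancels. Collect the known terms of each column as K = Σ(ρt)_known − 3399 × (depth of known layers): K_A = 67509.7557 − 3399×46.029 = −88942.8153; K_B = 74388.86 − 3399×(4.181 + 25.76) = −27380.599.
Balance: K_A + 21.28×ρ = K_B, so ρ = (K_B − K_A)/21.28 = 61562.2/21.28 = 2890 kg/m³.

2890 kg/m³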